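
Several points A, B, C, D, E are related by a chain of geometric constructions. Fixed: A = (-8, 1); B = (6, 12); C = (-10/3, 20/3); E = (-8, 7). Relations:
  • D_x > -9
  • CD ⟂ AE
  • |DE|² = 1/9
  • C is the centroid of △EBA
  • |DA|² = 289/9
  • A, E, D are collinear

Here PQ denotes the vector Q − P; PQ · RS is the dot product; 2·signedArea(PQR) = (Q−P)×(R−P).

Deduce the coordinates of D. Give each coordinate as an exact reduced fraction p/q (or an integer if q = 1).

1. D_x = -8  [A, E, D are collinear ∩ CD ⟂ AE]
2. D_y = 20/3  [A, E, D are collinear ∩ CD ⟂ AE]
   → D = (-8, 20/3)

D = (-8, 20/3)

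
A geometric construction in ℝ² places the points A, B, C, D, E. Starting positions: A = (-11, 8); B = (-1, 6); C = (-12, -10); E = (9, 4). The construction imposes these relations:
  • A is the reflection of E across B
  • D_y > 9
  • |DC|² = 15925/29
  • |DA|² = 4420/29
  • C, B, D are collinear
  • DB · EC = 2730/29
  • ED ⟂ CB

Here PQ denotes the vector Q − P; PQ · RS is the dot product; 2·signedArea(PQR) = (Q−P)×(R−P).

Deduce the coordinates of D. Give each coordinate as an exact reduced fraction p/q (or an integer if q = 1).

D = (37/29, 270/29)

1. D_x = 37/29  [C, B, D are collinear ∩ ED ⟂ CB]
2. D_y = 270/29  [C, B, D are collinear ∩ ED ⟂ CB]
   → D = (37/29, 270/29)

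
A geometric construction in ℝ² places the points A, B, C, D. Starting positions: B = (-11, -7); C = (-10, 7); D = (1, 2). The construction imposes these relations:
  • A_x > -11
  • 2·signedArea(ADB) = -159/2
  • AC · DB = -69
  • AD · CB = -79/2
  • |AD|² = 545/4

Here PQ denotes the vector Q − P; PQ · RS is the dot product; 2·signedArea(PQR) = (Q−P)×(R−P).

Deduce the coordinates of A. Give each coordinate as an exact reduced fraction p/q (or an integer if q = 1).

1. A_x = -21/2  [AD · CB = -79/2 ∩ AC · DB = -69]
2. A_y = 0  [AD · CB = -79/2 ∩ AC · DB = -69]
   → A = (-21/2, 0)

A = (-21/2, 0)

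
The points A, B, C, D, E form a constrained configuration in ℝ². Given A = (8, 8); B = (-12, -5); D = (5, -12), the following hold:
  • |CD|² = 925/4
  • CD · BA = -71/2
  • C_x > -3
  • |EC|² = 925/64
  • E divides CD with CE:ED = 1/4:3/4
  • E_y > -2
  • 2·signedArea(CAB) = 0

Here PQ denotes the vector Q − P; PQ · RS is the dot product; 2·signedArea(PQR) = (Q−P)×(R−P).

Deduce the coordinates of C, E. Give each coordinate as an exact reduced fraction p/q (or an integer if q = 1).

1. C_x = -2  [2·signedArea(CAB) = 0 ∩ CD · BA = -71/2]
2. C_y = 3/2  [2·signedArea(CAB) = 0 ∩ CD · BA = -71/2]
   → C = (-2, 3/2)
3. E_x = -1/4  [E divides CD with CE:ED = 1/4:3/4]
4. E_y = -15/8  [E divides CD with CE:ED = 1/4:3/4]
   → E = (-1/4, -15/8)

C = (-2, 3/2)
E = (-1/4, -15/8)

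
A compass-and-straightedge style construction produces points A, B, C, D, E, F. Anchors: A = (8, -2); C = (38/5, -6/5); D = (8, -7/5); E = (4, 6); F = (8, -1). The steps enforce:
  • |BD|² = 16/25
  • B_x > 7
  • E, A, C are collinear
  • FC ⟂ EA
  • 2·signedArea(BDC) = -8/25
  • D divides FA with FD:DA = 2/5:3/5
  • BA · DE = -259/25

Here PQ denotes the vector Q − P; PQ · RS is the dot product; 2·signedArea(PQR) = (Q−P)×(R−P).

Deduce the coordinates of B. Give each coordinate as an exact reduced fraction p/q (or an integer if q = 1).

B = (8, -3/5)

1. B_x = 8  [2·signedArea(BDC) = -8/25 ∩ BA · DE = -259/25]
2. B_y = -3/5  [2·signedArea(BDC) = -8/25 ∩ BA · DE = -259/25]
   → B = (8, -3/5)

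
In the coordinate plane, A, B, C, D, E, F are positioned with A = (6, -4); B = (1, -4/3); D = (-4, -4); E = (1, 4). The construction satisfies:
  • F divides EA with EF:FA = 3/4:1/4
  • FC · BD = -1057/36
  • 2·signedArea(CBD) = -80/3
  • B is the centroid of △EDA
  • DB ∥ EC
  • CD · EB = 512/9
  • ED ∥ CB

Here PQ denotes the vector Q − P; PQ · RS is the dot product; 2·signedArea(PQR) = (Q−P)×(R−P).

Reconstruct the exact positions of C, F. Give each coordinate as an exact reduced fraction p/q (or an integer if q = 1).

1. C_x = 6  [ED ∥ CB ∩ DB ∥ EC]
2. C_y = 20/3  [ED ∥ CB ∩ DB ∥ EC]
   → C = (6, 20/3)
3. F_x = 19/4  [F divides EA with EF:FA = 3/4:1/4]
4. F_y = -2  [F divides EA with EF:FA = 3/4:1/4]
   → F = (19/4, -2)

C = (6, 20/3)
F = (19/4, -2)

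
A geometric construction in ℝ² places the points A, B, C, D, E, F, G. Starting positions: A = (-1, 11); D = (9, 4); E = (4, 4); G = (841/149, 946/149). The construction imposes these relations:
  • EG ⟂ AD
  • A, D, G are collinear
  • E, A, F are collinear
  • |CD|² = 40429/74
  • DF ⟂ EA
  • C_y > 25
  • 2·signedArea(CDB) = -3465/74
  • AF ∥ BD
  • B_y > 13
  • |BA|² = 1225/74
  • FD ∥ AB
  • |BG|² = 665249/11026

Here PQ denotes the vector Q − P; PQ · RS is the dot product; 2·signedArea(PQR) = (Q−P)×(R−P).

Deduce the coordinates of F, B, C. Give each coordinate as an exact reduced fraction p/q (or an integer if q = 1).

B = (171/74, 989/74)
C = (-79/74, 1857/74)
F = (421/74, 121/74)

1. F_x = 421/74  [E, A, F are collinear ∩ DF ⟂ EA]
2. F_y = 121/74  [E, A, F are collinear ∩ DF ⟂ EA]
   → F = (421/74, 121/74)
3. B_x = 171/74  [AF ∥ BD ∩ FD ∥ AB]
4. B_y = 989/74  [AF ∥ BD ∩ FD ∥ AB]
   → B = (171/74, 989/74)
5. C_x = -79/74  [line -693/74·x + -495/74·y + 5841/37 = 0 ∩ |CD|² = 40429/74]
6. C_y = 1857/74  [line -693/74·x + -495/74·y + 5841/37 = 0 ∩ |CD|² = 40429/74]
   → C = (-79/74, 1857/74)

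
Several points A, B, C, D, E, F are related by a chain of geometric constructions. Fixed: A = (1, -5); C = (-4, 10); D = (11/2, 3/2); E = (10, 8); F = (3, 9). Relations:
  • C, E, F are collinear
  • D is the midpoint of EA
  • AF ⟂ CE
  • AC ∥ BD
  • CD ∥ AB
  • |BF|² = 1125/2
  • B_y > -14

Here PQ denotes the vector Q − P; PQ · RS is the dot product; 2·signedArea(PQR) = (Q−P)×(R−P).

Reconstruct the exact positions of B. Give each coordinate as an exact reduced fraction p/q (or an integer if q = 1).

1. B_x = 21/2  [AC ∥ BD ∩ CD ∥ AB]
2. B_y = -27/2  [AC ∥ BD ∩ CD ∥ AB]
   → B = (21/2, -27/2)

B = (21/2, -27/2)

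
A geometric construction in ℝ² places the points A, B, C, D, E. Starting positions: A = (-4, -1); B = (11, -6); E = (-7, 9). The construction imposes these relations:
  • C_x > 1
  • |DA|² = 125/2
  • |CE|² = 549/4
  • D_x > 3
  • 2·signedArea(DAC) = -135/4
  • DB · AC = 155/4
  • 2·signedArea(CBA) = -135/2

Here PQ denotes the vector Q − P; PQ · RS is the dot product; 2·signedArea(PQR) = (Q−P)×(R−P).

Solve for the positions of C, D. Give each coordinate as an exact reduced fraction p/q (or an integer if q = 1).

1. C_x = 2  [line -5·x + -15·y + 65/2 = 0 ∩ |CE|² = 549/4]
2. C_y = 3/2  [line -5·x + -15·y + 65/2 = 0 ∩ |CE|² = 549/4]
   → C = (2, 3/2)
3. D_x = 7/2  [2·signedArea(DAC) = -135/4 ∩ DB · AC = 155/4]
4. D_y = -7/2  [2·signedArea(DAC) = -135/4 ∩ DB · AC = 155/4]
   → D = (7/2, -7/2)

C = (2, 3/2)
D = (7/2, -7/2)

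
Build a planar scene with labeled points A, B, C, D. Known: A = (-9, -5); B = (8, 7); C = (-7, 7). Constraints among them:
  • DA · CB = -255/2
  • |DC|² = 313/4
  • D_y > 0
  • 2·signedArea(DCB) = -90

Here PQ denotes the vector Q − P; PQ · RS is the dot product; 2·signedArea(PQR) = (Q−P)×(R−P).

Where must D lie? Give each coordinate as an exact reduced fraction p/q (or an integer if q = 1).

D = (-1/2, 1)

1. D_x = -1/2  [2·signedArea(DCB) = -90 ∩ DA · CB = -255/2]
2. D_y = 1  [2·signedArea(DCB) = -90 ∩ DA · CB = -255/2]
   → D = (-1/2, 1)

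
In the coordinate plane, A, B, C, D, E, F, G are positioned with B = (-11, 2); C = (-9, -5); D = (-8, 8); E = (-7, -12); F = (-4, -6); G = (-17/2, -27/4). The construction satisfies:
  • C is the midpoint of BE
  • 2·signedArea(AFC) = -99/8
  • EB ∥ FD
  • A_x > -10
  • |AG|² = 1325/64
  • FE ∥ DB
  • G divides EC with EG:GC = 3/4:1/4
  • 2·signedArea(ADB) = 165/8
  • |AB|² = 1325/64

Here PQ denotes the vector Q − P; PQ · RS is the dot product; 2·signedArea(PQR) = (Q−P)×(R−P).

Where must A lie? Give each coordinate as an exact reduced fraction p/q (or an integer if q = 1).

1. A_x = -39/4  [2·signedArea(AFC) = -99/8 ∩ 2·signedArea(ADB) = 165/8]
2. A_y = -19/8  [2·signedArea(AFC) = -99/8 ∩ 2·signedArea(ADB) = 165/8]
   → A = (-39/4, -19/8)

A = (-39/4, -19/8)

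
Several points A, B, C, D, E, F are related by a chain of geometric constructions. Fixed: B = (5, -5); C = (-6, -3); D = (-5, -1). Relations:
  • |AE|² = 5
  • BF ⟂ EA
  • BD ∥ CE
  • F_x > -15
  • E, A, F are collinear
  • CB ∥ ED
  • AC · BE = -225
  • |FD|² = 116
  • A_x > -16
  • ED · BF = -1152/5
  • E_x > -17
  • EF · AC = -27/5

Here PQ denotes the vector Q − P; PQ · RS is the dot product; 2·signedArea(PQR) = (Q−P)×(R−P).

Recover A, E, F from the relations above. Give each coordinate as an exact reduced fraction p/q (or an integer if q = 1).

1. E_x = -16  [CB ∥ ED ∩ BD ∥ CE]
2. E_y = 1  [CB ∥ ED ∩ BD ∥ CE]
   → E = (-16, 1)
3. F_x = -71/5  [line 11·x + -2·y + 827/5 = 0 ∩ |FD|² = 116]
4. F_y = 23/5  [line 11·x + -2·y + 827/5 = 0 ∩ |FD|² = 116]
   → F = (-71/5, 23/5)
5. A_x = -15  [AC · BE = -225 ∩ E, A, F are collinear]
6. A_y = 3  [AC · BE = -225 ∩ E, A, F are collinear]
   → A = (-15, 3)

A = (-15, 3)
E = (-16, 1)
F = (-71/5, 23/5)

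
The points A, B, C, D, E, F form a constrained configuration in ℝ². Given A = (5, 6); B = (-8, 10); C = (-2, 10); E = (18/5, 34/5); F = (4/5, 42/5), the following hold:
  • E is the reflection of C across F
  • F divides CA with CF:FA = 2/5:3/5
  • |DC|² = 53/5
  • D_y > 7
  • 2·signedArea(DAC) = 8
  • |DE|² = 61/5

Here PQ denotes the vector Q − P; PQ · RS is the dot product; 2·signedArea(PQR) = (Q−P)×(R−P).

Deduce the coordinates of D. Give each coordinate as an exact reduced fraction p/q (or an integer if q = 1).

1. D_x = 1/5  [line -4·x + -7·y + 54 = 0 ∩ |DE|² = 61/5]
2. D_y = 38/5  [line -4·x + -7·y + 54 = 0 ∩ |DE|² = 61/5]
   → D = (1/5, 38/5)

D = (1/5, 38/5)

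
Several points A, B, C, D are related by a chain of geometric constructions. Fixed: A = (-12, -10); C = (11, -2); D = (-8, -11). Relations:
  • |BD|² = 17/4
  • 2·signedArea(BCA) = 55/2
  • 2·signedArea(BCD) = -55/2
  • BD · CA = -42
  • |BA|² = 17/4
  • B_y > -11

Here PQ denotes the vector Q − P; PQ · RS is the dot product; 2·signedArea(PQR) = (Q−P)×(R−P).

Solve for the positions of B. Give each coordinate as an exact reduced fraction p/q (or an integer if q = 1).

1. B_x = -10  [2·signedArea(BCA) = 55/2 ∩ BD · CA = -42]
2. B_y = -21/2  [2·signedArea(BCA) = 55/2 ∩ BD · CA = -42]
   → B = (-10, -21/2)

B = (-10, -21/2)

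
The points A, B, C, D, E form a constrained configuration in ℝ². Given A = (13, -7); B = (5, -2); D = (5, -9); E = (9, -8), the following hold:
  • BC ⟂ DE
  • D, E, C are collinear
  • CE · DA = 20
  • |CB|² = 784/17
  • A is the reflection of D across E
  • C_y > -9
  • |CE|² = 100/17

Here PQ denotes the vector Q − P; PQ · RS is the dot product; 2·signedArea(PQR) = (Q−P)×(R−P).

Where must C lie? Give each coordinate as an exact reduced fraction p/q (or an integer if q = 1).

1. C_x = 113/17  [D, E, C are collinear ∩ BC ⟂ DE]
2. C_y = -146/17  [D, E, C are collinear ∩ BC ⟂ DE]
   → C = (113/17, -146/17)

C = (113/17, -146/17)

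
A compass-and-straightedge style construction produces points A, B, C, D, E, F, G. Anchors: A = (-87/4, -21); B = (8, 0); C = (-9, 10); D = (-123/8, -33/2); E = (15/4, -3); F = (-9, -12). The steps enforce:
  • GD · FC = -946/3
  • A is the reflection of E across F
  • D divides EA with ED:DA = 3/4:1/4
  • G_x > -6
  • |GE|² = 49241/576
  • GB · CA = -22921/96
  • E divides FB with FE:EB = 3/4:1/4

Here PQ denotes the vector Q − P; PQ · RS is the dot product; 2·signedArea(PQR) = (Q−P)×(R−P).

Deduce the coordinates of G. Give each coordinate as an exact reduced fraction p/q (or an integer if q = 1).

1. G_x = -131/24  [GD · FC = -946/3 ∩ GB · CA = -22921/96]
2. G_y = -13/6  [GD · FC = -946/3 ∩ GB · CA = -22921/96]
   → G = (-131/24, -13/6)

G = (-131/24, -13/6)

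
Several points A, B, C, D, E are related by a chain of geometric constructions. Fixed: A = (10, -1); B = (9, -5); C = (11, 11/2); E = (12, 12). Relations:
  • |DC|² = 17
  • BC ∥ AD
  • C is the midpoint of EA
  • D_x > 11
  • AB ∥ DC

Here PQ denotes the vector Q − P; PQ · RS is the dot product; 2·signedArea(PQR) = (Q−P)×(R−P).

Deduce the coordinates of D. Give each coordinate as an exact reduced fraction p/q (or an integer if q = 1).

1. D_x = 12  [AB ∥ DC ∩ BC ∥ AD]
2. D_y = 19/2  [AB ∥ DC ∩ BC ∥ AD]
   → D = (12, 19/2)

D = (12, 19/2)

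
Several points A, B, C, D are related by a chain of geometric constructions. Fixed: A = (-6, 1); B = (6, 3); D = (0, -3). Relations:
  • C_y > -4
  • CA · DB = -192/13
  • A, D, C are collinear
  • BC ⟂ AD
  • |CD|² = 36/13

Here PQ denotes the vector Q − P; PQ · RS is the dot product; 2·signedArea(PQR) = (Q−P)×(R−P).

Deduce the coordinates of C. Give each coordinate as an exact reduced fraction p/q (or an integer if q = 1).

C = (18/13, -51/13)

1. C_x = 18/13  [A, D, C are collinear ∩ BC ⟂ AD]
2. C_y = -51/13  [A, D, C are collinear ∩ BC ⟂ AD]
   → C = (18/13, -51/13)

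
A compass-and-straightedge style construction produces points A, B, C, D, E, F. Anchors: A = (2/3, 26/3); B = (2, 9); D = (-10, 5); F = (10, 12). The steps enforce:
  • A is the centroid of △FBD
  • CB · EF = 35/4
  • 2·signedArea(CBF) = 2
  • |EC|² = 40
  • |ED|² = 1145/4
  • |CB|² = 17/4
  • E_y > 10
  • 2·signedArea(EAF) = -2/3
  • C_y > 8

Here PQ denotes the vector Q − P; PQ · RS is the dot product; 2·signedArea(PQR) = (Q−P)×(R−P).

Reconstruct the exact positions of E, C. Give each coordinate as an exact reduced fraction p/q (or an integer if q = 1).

1. E_x = 6  [line -10/3·x + 28/3·y + -78 = 0 ∩ |ED|² = 1145/4]
2. E_y = 21/2  [line -10/3·x + 28/3·y + -78 = 0 ∩ |ED|² = 1145/4]
   → E = (6, 21/2)
3. C_x = 0  [2·signedArea(CBF) = 2 ∩ CB · EF = 35/4]
4. C_y = 17/2  [2·signedArea(CBF) = 2 ∩ CB · EF = 35/4]
   → C = (0, 17/2)

C = (0, 17/2)
E = (6, 21/2)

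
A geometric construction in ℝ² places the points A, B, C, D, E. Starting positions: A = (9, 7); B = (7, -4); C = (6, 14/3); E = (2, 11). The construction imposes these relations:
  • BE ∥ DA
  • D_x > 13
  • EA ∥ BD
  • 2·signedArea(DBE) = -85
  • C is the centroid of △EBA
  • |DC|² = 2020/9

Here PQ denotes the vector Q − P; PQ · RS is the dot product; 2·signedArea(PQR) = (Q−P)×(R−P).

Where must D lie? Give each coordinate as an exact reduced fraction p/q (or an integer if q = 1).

D = (14, -8)

1. D_x = 14  [BE ∥ DA ∩ EA ∥ BD]
2. D_y = -8  [BE ∥ DA ∩ EA ∥ BD]
   → D = (14, -8)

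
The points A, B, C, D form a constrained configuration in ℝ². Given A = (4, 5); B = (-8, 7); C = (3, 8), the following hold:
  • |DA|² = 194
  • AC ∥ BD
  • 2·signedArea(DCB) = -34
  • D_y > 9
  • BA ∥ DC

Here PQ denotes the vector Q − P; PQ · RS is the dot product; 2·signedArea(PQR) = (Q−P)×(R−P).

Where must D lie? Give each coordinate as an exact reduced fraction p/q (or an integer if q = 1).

D = (-9, 10)

1. D_x = -9  [BA ∥ DC ∩ AC ∥ BD]
2. D_y = 10  [BA ∥ DC ∩ AC ∥ BD]
   → D = (-9, 10)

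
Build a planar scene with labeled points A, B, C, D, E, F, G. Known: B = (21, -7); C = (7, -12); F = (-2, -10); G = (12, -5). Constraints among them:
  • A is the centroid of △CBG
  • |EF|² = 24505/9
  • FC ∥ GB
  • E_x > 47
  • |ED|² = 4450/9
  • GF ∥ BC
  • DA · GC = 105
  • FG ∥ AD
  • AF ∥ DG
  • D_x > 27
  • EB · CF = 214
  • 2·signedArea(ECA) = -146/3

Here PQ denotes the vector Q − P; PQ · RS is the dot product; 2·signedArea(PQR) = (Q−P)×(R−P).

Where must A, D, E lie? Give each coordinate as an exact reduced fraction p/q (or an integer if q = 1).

1. A_x = 40/3  [A is the centroid of △CBG]
2. A_y = -8  [A is the centroid of △CBG]
   → A = (40/3, -8)
3. D_x = 82/3  [AF ∥ DG ∩ FG ∥ AD]
4. D_y = -3  [AF ∥ DG ∩ FG ∥ AD]
   → D = (82/3, -3)
5. E_x = 143/3  [2·signedArea(ECA) = -146/3 ∩ EB · CF = 214]
6. E_y = 6  [2·signedArea(ECA) = -146/3 ∩ EB · CF = 214]
   → E = (143/3, 6)

A = (40/3, -8)
D = (82/3, -3)
E = (143/3, 6)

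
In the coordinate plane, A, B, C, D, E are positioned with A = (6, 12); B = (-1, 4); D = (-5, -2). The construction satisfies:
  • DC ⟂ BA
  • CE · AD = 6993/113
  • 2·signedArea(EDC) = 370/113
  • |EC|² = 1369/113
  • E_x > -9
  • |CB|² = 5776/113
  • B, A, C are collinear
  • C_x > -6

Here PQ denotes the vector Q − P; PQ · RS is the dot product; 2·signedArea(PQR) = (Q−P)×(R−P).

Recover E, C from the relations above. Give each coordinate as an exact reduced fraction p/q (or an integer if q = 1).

1. C_x = -645/113  [B, A, C are collinear ∩ DC ⟂ BA]
2. C_y = -156/113  [B, A, C are collinear ∩ DC ⟂ BA]
   → C = (-645/113, -156/113)
3. E_x = -8  [2·signedArea(EDC) = 370/113 ∩ CE · AD = 6993/113]
4. E_y = -4  [2·signedArea(EDC) = 370/113 ∩ CE · AD = 6993/113]
   → E = (-8, -4)

C = (-645/113, -156/113)
E = (-8, -4)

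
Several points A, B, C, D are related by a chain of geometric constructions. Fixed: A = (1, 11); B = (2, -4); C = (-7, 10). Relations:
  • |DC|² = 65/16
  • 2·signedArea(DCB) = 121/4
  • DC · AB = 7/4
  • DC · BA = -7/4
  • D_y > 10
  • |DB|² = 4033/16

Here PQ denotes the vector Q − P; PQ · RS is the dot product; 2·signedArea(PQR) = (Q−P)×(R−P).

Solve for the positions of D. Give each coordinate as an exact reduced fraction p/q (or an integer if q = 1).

D = (-5, 41/4)

1. D_x = -5  [2·signedArea(DCB) = 121/4 ∩ DC · AB = 7/4]
2. D_y = 41/4  [2·signedArea(DCB) = 121/4 ∩ DC · AB = 7/4]
   → D = (-5, 41/4)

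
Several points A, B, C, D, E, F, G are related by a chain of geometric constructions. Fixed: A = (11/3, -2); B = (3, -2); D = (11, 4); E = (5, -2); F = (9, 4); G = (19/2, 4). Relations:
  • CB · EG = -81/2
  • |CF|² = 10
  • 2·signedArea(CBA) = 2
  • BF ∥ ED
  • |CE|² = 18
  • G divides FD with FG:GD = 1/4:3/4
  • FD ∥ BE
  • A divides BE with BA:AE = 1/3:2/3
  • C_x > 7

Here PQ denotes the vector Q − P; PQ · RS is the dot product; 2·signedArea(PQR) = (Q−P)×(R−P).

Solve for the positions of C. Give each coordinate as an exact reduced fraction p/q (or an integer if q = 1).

C = (8, 1)

1. C_x = 8  [CB · EG = -81/2 ∩ 2·signedArea(CBA) = 2]
2. C_y = 1  [CB · EG = -81/2 ∩ 2·signedArea(CBA) = 2]
   → C = (8, 1)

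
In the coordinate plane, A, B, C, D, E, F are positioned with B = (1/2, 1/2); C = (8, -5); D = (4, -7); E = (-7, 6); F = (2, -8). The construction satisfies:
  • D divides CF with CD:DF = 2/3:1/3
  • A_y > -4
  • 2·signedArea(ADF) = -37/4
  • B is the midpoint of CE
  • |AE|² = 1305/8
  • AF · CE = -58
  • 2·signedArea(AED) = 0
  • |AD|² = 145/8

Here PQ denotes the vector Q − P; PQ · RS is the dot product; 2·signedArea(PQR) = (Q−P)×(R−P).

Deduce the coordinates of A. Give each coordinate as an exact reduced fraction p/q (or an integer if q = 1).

A = (5/4, -15/4)

1. A_x = 5/4  [2·signedArea(AED) = 0 ∩ AF · CE = -58]
2. A_y = -15/4  [2·signedArea(AED) = 0 ∩ AF · CE = -58]
   → A = (5/4, -15/4)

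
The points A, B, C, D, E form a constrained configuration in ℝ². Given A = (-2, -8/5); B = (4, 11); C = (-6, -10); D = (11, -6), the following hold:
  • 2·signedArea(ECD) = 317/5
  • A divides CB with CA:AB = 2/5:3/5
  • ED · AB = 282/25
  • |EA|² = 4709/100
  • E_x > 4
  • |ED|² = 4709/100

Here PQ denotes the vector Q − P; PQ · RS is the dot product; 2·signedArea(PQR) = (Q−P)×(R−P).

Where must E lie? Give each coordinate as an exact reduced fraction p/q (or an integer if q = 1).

1. E_x = 9/2  [ED · AB = 282/25 ∩ 2·signedArea(ECD) = 317/5]
2. E_y = -19/5  [ED · AB = 282/25 ∩ 2·signedArea(ECD) = 317/5]
   → E = (9/2, -19/5)

E = (9/2, -19/5)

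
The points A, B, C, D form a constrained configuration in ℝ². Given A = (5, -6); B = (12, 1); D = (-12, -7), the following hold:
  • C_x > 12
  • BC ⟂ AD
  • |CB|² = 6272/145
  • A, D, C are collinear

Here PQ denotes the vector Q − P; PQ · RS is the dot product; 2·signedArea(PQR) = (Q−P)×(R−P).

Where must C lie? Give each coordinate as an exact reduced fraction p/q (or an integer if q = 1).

1. C_x = 1796/145  [A, D, C are collinear ∩ BC ⟂ AD]
2. C_y = -807/145  [A, D, C are collinear ∩ BC ⟂ AD]
   → C = (1796/145, -807/145)

C = (1796/145, -807/145)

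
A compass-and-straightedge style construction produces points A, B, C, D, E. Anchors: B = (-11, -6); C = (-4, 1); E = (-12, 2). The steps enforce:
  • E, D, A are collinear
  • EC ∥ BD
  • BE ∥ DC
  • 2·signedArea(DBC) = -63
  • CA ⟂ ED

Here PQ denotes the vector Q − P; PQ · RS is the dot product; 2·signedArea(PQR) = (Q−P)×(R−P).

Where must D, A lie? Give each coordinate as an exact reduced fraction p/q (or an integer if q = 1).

A = (-15/2, -5/2)
D = (-3, -7)

1. D_x = -3  [BE ∥ DC ∩ EC ∥ BD]
2. D_y = -7  [BE ∥ DC ∩ EC ∥ BD]
   → D = (-3, -7)
3. A_x = -15/2  [E, D, A are collinear ∩ CA ⟂ ED]
4. A_y = -5/2  [E, D, A are collinear ∩ CA ⟂ ED]
   → A = (-15/2, -5/2)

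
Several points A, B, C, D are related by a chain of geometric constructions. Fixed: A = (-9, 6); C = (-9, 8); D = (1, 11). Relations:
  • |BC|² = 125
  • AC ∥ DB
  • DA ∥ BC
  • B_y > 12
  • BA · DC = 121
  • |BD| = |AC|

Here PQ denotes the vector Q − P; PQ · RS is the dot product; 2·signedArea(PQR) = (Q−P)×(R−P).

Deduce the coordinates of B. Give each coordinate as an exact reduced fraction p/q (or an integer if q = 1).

1. B_x = 1  [DA ∥ BC ∩ AC ∥ DB]
2. B_y = 13  [DA ∥ BC ∩ AC ∥ DB]
   → B = (1, 13)

B = (1, 13)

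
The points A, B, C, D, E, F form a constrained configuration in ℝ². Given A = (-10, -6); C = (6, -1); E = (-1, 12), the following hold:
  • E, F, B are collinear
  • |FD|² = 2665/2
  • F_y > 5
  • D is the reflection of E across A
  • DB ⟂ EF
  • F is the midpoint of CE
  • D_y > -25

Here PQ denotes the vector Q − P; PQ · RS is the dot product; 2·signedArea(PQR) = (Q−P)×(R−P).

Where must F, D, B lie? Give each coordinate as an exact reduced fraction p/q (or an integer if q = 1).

B = (1088/109, -915/109)
D = (-19, -24)
F = (5/2, 11/2)

1. F_x = 5/2  [F is the midpoint of CE]
2. F_y = 11/2  [F is the midpoint of CE]
   → F = (5/2, 11/2)
3. D_x = -19  [D is the reflection of E across A]
4. D_y = -24  [D is the reflection of E across A]
   → D = (-19, -24)
5. B_x = 1088/109  [E, F, B are collinear ∩ DB ⟂ EF]
6. B_y = -915/109  [E, F, B are collinear ∩ DB ⟂ EF]
   → B = (1088/109, -915/109)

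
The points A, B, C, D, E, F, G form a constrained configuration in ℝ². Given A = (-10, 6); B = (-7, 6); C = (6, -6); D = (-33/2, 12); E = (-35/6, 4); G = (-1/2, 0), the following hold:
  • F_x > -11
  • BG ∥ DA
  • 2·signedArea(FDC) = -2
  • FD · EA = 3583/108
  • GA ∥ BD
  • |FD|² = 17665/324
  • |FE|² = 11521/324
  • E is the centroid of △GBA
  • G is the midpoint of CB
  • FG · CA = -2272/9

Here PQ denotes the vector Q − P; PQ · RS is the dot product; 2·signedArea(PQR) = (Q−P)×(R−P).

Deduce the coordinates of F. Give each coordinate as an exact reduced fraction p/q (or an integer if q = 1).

F = (-97/9, 22/3)

1. F_x = -97/9  [FG · CA = -2272/9 ∩ 2·signedArea(FDC) = -2]
2. F_y = 22/3  [FG · CA = -2272/9 ∩ 2·signedArea(FDC) = -2]
   → F = (-97/9, 22/3)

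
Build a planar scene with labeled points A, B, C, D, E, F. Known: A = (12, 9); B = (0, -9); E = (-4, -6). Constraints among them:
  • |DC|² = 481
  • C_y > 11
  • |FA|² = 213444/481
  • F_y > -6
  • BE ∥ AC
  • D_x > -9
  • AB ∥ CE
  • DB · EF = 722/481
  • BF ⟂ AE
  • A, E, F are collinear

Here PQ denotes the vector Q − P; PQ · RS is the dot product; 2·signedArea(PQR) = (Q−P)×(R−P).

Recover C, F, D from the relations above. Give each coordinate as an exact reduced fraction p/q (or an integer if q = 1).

1. C_x = 8  [AB ∥ CE ∩ BE ∥ AC]
2. C_y = 12  [AB ∥ CE ∩ BE ∥ AC]
   → C = (8, 12)
3. F_x = -1620/481  [A, E, F are collinear ∩ BF ⟂ AE]
4. F_y = -2601/481  [A, E, F are collinear ∩ BF ⟂ AE]
   → F = (-1620/481, -2601/481)
5. D_x = -8  [line -304/481·x + -285/481·y + -3287/481 = 0 ∩ |DC|² = 481]
6. D_y = -3  [line -304/481·x + -285/481·y + -3287/481 = 0 ∩ |DC|² = 481]
   → D = (-8, -3)

C = (8, 12)
D = (-8, -3)
F = (-1620/481, -2601/481)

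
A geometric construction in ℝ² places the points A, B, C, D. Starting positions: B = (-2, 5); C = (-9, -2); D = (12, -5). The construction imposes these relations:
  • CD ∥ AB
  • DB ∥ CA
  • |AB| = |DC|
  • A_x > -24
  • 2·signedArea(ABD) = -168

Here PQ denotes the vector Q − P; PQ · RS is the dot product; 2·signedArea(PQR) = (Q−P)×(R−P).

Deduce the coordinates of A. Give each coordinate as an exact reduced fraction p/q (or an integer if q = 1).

A = (-23, 8)

1. A_x = -23  [CD ∥ AB ∩ DB ∥ CA]
2. A_y = 8  [CD ∥ AB ∩ DB ∥ CA]
   → A = (-23, 8)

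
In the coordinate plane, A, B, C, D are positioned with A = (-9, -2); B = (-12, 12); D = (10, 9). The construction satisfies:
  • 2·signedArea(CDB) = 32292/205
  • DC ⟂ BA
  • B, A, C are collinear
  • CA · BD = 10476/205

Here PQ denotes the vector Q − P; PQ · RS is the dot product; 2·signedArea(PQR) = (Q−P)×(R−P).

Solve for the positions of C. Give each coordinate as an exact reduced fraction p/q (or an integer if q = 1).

1. C_x = -2136/205  [B, A, C are collinear ∩ DC ⟂ BA]
2. C_y = 948/205  [B, A, C are collinear ∩ DC ⟂ BA]
   → C = (-2136/205, 948/205)

C = (-2136/205, 948/205)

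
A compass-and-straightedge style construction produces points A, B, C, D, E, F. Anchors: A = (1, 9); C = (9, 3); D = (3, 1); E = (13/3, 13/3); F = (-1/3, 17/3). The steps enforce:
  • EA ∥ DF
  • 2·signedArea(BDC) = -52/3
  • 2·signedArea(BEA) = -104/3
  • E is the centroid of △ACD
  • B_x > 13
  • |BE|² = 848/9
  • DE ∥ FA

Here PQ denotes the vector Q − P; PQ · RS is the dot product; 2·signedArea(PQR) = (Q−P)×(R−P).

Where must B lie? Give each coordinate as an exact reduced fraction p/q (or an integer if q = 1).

B = (41/3, 5/3)

1. B_x = 41/3  [2·signedArea(BEA) = -104/3 ∩ 2·signedArea(BDC) = -52/3]
2. B_y = 5/3  [2·signedArea(BEA) = -104/3 ∩ 2·signedArea(BDC) = -52/3]
   → B = (41/3, 5/3)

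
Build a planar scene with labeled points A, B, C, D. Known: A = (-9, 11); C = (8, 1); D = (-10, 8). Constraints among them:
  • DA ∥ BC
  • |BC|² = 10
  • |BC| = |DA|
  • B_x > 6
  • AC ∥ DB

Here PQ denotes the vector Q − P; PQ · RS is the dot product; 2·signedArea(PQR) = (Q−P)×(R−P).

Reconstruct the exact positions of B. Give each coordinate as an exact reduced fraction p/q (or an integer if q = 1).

B = (7, -2)

1. B_x = 7  [DA ∥ BC ∩ AC ∥ DB]
2. B_y = -2  [DA ∥ BC ∩ AC ∥ DB]
   → B = (7, -2)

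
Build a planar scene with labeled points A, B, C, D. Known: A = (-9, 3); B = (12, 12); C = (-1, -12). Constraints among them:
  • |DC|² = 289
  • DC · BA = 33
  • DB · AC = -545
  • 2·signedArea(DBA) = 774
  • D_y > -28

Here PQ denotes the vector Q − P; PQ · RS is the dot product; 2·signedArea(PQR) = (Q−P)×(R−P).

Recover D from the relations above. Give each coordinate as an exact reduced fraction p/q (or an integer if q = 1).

D = (7, -27)

1. D_x = 7  [2·signedArea(DBA) = 774 ∩ DB · AC = -545]
2. D_y = -27  [2·signedArea(DBA) = 774 ∩ DB · AC = -545]
   → D = (7, -27)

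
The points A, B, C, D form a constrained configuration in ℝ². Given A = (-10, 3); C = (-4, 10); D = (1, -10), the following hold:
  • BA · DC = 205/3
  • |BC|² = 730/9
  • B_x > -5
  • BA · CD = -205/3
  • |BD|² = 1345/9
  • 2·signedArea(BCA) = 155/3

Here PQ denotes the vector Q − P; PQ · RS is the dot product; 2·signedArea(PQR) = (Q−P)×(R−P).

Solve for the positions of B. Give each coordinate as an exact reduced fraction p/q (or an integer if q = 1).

B = (-13/3, 1)

1. B_x = -13/3  [2·signedArea(BCA) = 155/3 ∩ BA · CD = -205/3]
2. B_y = 1  [2·signedArea(BCA) = 155/3 ∩ BA · CD = -205/3]
   → B = (-13/3, 1)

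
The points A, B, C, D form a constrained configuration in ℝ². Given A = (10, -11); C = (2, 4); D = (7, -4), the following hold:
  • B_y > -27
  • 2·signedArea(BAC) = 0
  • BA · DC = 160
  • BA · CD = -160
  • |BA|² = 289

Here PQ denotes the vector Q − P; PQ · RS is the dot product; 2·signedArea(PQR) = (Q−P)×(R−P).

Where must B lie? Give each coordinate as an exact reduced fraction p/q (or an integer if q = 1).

B = (18, -26)

1. B_x = 18  [2·signedArea(BAC) = 0 ∩ BA · DC = 160]
2. B_y = -26  [2·signedArea(BAC) = 0 ∩ BA · DC = 160]
   → B = (18, -26)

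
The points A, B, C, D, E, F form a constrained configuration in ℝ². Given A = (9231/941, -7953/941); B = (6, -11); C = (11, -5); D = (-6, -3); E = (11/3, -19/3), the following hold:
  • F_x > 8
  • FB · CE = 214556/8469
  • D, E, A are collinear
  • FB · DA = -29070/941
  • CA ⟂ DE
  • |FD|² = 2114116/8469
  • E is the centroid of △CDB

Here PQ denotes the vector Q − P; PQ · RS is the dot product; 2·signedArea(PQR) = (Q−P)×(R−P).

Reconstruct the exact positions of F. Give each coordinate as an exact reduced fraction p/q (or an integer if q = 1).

1. F_x = 25228/2823  [FB · DA = -29070/941 ∩ FB · CE = 214556/8469]
2. F_y = -23009/2823  [FB · DA = -29070/941 ∩ FB · CE = 214556/8469]
   → F = (25228/2823, -23009/2823)

F = (25228/2823, -23009/2823)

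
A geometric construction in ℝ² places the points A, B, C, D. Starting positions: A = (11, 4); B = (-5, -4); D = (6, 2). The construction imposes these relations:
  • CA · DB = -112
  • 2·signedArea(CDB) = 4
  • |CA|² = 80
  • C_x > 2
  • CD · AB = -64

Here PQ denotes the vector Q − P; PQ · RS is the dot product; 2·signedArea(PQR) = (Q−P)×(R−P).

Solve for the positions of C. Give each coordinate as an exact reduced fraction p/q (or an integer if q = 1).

1. C_x = 3  [CD · AB = -64 ∩ 2·signedArea(CDB) = 4]
2. C_y = 0  [CD · AB = -64 ∩ 2·signedArea(CDB) = 4]
   → C = (3, 0)

C = (3, 0)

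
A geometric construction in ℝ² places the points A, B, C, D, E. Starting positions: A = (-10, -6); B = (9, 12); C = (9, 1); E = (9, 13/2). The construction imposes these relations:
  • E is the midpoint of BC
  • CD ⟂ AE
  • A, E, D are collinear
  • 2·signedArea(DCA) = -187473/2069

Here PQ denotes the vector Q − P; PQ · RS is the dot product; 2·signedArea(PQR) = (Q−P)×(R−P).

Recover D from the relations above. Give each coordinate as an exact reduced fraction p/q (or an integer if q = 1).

1. D_x = 13396/2069  [A, E, D are collinear ∩ CD ⟂ AE]
2. D_y = 10011/2069  [A, E, D are collinear ∩ CD ⟂ AE]
   → D = (13396/2069, 10011/2069)

D = (13396/2069, 10011/2069)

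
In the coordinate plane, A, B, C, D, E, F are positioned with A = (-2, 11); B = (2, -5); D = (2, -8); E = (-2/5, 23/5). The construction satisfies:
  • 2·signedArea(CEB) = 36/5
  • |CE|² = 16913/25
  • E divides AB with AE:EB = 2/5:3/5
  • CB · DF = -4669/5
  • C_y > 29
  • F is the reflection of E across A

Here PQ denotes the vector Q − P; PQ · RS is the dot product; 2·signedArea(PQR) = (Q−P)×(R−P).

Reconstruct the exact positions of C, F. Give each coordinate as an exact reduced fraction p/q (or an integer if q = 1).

C = (-6, 30)
F = (-18/5, 87/5)

1. C_x = -6  [line 48/5·x + 12/5·y + -72/5 = 0 ∩ |CE|² = 16913/25]
2. C_y = 30  [line 48/5·x + 12/5·y + -72/5 = 0 ∩ |CE|² = 16913/25]
   → C = (-6, 30)
3. F_x = -18/5  [F is the reflection of E across A]
4. F_y = 87/5  [F is the reflection of E across A]
   → F = (-18/5, 87/5)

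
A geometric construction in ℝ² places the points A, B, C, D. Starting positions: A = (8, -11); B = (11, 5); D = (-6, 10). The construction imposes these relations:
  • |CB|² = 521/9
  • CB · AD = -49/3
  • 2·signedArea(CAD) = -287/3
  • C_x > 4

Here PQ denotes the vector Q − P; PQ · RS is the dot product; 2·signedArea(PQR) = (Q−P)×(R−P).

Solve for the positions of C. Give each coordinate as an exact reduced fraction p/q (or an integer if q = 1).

1. C_x = 13/3  [CB · AD = -49/3 ∩ 2·signedArea(CAD) = -287/3]
2. C_y = 4/3  [CB · AD = -49/3 ∩ 2·signedArea(CAD) = -287/3]
   → C = (13/3, 4/3)

C = (13/3, 4/3)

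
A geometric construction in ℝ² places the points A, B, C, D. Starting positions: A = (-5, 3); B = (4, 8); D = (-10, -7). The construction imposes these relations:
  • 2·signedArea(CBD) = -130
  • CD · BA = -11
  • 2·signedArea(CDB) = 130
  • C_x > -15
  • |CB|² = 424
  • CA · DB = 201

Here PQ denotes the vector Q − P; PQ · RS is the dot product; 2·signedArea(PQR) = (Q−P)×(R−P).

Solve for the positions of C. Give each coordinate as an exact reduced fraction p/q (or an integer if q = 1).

C = (-14, -2)

1. C_x = -14  [2·signedArea(CBD) = -130 ∩ CA · DB = 201]
2. C_y = -2  [2·signedArea(CBD) = -130 ∩ CA · DB = 201]
   → C = (-14, -2)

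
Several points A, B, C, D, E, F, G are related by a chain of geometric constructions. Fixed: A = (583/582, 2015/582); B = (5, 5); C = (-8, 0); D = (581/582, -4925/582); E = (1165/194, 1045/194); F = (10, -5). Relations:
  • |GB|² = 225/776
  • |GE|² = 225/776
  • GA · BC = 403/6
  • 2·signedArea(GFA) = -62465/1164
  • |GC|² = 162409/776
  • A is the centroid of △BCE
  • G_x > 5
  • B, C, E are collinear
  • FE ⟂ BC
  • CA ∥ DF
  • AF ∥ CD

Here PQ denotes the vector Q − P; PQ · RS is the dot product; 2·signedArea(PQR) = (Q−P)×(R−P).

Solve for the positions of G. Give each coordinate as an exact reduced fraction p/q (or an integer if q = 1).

1. G_x = 2135/388  [2·signedArea(GFA) = -62465/1164 ∩ GA · BC = 403/6]
2. G_y = 2015/388  [2·signedArea(GFA) = -62465/1164 ∩ GA · BC = 403/6]
   → G = (2135/388, 2015/388)

G = (2135/388, 2015/388)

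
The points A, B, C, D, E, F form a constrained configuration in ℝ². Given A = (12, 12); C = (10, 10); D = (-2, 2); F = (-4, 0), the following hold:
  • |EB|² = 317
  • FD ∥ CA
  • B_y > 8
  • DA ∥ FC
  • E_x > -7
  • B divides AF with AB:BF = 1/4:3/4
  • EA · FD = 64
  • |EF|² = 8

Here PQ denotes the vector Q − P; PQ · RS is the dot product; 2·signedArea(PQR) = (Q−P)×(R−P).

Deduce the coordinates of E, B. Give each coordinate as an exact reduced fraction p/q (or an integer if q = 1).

B = (8, 9)
E = (-6, -2)

1. E_x = -6  [line -2·x + -2·y + -16 = 0 ∩ |EF|² = 8]
2. E_y = -2  [line -2·x + -2·y + -16 = 0 ∩ |EF|² = 8]
   → E = (-6, -2)
3. B_x = 8  [B divides AF with AB:BF = 1/4:3/4]
4. B_y = 9  [B divides AF with AB:BF = 1/4:3/4]
   → B = (8, 9)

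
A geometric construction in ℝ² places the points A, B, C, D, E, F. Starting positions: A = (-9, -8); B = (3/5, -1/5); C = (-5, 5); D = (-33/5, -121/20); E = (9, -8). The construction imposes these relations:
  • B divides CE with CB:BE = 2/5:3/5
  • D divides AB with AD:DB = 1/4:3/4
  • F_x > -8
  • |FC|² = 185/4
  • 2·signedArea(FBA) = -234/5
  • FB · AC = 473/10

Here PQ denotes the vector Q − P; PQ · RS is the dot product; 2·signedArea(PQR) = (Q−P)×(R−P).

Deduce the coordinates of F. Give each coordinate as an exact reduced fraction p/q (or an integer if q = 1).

1. F_x = -7  [2·signedArea(FBA) = -234/5 ∩ FB · AC = 473/10]
2. F_y = -3/2  [2·signedArea(FBA) = -234/5 ∩ FB · AC = 473/10]
   → F = (-7, -3/2)

F = (-7, -3/2)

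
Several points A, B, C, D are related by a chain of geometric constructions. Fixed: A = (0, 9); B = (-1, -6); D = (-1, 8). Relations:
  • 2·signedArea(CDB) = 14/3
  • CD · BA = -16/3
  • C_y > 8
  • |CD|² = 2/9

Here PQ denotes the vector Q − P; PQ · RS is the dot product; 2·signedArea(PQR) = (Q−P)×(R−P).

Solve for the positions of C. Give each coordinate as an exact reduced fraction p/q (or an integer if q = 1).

1. C_x = -2/3  [CD · BA = -16/3 ∩ 2·signedArea(CDB) = 14/3]
2. C_y = 25/3  [CD · BA = -16/3 ∩ 2·signedArea(CDB) = 14/3]
   → C = (-2/3, 25/3)

C = (-2/3, 25/3)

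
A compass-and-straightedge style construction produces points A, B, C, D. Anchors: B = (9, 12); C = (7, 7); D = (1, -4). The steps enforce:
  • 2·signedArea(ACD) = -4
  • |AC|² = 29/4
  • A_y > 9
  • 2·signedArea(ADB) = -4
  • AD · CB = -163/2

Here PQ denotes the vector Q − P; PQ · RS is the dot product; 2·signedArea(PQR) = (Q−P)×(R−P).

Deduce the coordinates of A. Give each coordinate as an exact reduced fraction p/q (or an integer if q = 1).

A = (8, 19/2)

1. A_x = 8  [2·signedArea(ADB) = -4 ∩ 2·signedArea(ACD) = -4]
2. A_y = 19/2  [2·signedArea(ADB) = -4 ∩ 2·signedArea(ACD) = -4]
   → A = (8, 19/2)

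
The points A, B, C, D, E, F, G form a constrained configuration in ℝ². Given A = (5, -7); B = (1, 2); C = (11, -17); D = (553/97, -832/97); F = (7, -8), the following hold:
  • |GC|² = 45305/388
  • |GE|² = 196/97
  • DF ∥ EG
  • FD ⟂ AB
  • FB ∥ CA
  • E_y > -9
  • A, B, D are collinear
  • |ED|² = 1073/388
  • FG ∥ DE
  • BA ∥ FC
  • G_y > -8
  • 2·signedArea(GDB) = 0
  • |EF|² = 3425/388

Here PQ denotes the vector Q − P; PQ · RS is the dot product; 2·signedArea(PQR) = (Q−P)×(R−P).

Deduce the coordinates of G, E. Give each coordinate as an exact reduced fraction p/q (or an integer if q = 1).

1. G_x = 519/97  [line -1026/97·x + -456/97·y + 1938/97 = 0 ∩ |GC|² = 45305/388]
2. G_y = -1511/194  [line -1026/97·x + -456/97·y + 1938/97 = 0 ∩ |GC|² = 45305/388]
   → G = (519/97, -1511/194)
3. E_x = 393/97  [DF ∥ EG ∩ FG ∥ DE]
4. E_y = -1623/194  [DF ∥ EG ∩ FG ∥ DE]
   → E = (393/97, -1623/194)

E = (393/97, -1623/194)
G = (519/97, -1511/194)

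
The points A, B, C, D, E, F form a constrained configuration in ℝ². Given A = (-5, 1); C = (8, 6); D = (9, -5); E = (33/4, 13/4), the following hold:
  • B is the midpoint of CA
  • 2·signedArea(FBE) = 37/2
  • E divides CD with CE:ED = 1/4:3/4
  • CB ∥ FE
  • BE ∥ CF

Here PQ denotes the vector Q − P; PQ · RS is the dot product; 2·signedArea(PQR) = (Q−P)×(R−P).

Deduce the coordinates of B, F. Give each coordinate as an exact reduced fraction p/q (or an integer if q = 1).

B = (3/2, 7/2)
F = (59/4, 23/4)

1. B_x = 3/2  [B is the midpoint of CA]
2. B_y = 7/2  [B is the midpoint of CA]
   → B = (3/2, 7/2)
3. F_x = 59/4  [CB ∥ FE ∩ BE ∥ CF]
4. F_y = 23/4  [CB ∥ FE ∩ BE ∥ CF]
   → F = (59/4, 23/4)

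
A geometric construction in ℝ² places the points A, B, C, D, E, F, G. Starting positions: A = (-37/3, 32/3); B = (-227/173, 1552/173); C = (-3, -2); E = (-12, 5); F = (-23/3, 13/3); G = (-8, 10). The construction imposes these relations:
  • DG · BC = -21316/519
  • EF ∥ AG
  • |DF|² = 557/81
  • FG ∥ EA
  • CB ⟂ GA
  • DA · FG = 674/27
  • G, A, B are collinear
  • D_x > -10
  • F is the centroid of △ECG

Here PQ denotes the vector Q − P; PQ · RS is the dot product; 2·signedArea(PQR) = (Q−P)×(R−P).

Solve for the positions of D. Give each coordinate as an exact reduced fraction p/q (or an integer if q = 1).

D = (-83/9, 58/9)

1. D_x = -83/9  [DG · BC = -21316/519 ∩ DA · FG = 674/27]
2. D_y = 58/9  [DG · BC = -21316/519 ∩ DA · FG = 674/27]
   → D = (-83/9, 58/9)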